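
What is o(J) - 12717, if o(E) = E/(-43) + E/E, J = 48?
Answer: -546836/43 ≈ -12717.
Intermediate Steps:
o(E) = 1 - E/43 (o(E) = E*(-1/43) + 1 = -E/43 + 1 = 1 - E/43)
o(J) - 12717 = (1 - 1/43*48) - 12717 = (1 - 48/43) - 12717 = -5/43 - 12717 = -546836/43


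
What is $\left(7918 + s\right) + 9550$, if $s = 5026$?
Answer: $22494$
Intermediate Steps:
$\left(7918 + s\right) + 9550 = \left(7918 + 5026\right) + 9550 = 12944 + 9550 = 22494$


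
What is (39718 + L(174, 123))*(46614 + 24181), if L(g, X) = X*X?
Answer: 3882893365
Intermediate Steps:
L(g, X) = X²
(39718 + L(174, 123))*(46614 + 24181) = (39718 + 123²)*(46614 + 24181) = (39718 + 15129)*70795 = 54847*70795 = 3882893365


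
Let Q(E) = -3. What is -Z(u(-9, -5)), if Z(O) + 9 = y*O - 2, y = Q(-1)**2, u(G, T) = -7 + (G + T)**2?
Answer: -1690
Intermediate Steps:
y = 9 (y = (-3)**2 = 9)
Z(O) = -11 + 9*O (Z(O) = -9 + (9*O - 2) = -9 + (-2 + 9*O) = -11 + 9*O)
-Z(u(-9, -5)) = -(-11 + 9*(-7 + (-9 - 5)**2)) = -(-11 + 9*(-7 + (-14)**2)) = -(-11 + 9*(-7 + 196)) = -(-11 + 9*189) = -(-11 + 1701) = -1*1690 = -1690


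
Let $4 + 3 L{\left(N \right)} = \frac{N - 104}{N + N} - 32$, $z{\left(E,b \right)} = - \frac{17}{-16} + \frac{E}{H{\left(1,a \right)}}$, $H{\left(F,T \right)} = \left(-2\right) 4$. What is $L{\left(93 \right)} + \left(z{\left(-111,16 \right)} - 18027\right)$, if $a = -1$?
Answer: $- \frac{80459503}{4464} \approx -18024.0$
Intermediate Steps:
$H{\left(F,T \right)} = -8$
$z{\left(E,b \right)} = \frac{17}{16} - \frac{E}{8}$ ($z{\left(E,b \right)} = - \frac{17}{-16} + \frac{E}{-8} = \left(-17\right) \left(- \frac{1}{16}\right) + E \left(- \frac{1}{8}\right) = \frac{17}{16} - \frac{E}{8}$)
$L{\left(N \right)} = -12 + \frac{-104 + N}{6 N}$ ($L{\left(N \right)} = - \frac{4}{3} + \frac{\frac{N - 104}{N + N} - 32}{3} = - \frac{4}{3} + \frac{\frac{-104 + N}{2 N} - 32}{3} = - \frac{4}{3} + \frac{-32 + \frac{-104 + N}{2 N}}{3} = - \frac{4}{3} - \left(\frac{32}{3} - \frac{-104 + N}{6 N}\right) = -12 + \frac{-104 + N}{6 N}$)
$L{\left(93 \right)} + \left(z{\left(-111,16 \right)} - 18027\right) = \frac{-104 - 6603}{6 \cdot 93} + \left(\left(\frac{17}{16} - - \frac{111}{8}\right) - 18027\right) = \frac{1}{6} \cdot \frac{1}{93} \left(-104 - 6603\right) + \left(\left(\frac{17}{16} + \frac{111}{8}\right) - 18027\right) = \frac{1}{6} \cdot \frac{1}{93} \left(-6707\right) + \left(\frac{239}{16} - 18027\right) = - \frac{6707}{558} - \frac{288193}{16} = - \frac{80459503}{4464}$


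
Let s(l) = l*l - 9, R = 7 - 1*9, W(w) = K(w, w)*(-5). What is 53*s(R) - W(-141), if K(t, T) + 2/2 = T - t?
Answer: -270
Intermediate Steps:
K(t, T) = -1 + T - t (K(t, T) = -1 + (T - t) = -1 + T - t)
W(w) = 5 (W(w) = (-1 + w - w)*(-5) = -1*(-5) = 5)
R = -2 (R = 7 - 9 = -2)
s(l) = -9 + l**2 (s(l) = l**2 - 9 = -9 + l**2)
53*s(R) - W(-141) = 53*(-9 + (-2)**2) - 1*5 = 53*(-9 + 4) - 5 = 53*(-5) - 5 = -265 - 5 = -270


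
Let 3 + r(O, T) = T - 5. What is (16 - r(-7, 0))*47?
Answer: 1128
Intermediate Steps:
r(O, T) = -8 + T (r(O, T) = -3 + (T - 5) = -3 + (-5 + T) = -8 + T)
(16 - r(-7, 0))*47 = (16 - (-8 + 0))*47 = (16 - 1*(-8))*47 = (16 + 8)*47 = 24*47 = 1128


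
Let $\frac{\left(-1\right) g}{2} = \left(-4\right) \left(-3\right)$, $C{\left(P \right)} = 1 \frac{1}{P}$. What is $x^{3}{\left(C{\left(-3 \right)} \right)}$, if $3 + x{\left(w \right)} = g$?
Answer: $-19683$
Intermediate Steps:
$C{\left(P \right)} = \frac{1}{P}$
$g = -24$ ($g = - 2 \left(\left(-4\right) \left(-3\right)\right) = \left(-2\right) 12 = -24$)
$x{\left(w \right)} = -27$ ($x{\left(w \right)} = -3 - 24 = -27$)
$x^{3}{\left(C{\left(-3 \right)} \right)} = \left(-27\right)^{3} = -19683$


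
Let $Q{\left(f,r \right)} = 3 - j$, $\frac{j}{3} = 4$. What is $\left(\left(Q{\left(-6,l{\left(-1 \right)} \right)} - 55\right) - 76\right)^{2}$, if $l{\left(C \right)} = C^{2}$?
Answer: $19600$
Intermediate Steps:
$j = 12$ ($j = 3 \cdot 4 = 12$)
$Q{\left(f,r \right)} = -9$ ($Q{\left(f,r \right)} = 3 - 12 = -9$)
$\left(\left(Q{\left(-6,l{\left(-1 \right)} \right)} - 55\right) - 76\right)^{2} = \left(\left(-9 - 55\right) - 76\right)^{2} = \left(-64 - 76\right)^{2} = \left(-140\right)^{2} = 19600$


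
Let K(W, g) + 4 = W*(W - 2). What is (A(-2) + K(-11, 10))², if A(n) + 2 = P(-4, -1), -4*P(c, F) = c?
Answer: 19044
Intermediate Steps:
P(c, F) = -c/4
A(n) = -1 (A(n) = -2 - ¼*(-4) = -2 + 1 = -1)
K(W, g) = -4 + W*(-2 + W) (K(W, g) = -4 + W*(W - 2) = -4 + W*(-2 + W))
(A(-2) + K(-11, 10))² = (-1 + (-4 + (-11)² - 2*(-11)))² = (-1 + (-4 + 121 + 22))² = (-1 + 139)² = 138² = 19044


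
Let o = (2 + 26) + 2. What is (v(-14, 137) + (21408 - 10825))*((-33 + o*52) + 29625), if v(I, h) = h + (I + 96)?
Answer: 336503904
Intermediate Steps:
o = 30 (o = 28 + 2 = 30)
v(I, h) = 96 + I + h (v(I, h) = h + (96 + I) = 96 + I + h)
(v(-14, 137) + (21408 - 10825))*((-33 + o*52) + 29625) = ((96 - 14 + 137) + (21408 - 10825))*((-33 + 30*52) + 29625) = (219 + 10583)*((-33 + 1560) + 29625) = 10802*(1527 + 29625) = 10802*31152 = 336503904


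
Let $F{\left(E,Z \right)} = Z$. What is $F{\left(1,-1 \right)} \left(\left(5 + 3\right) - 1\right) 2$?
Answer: $-14$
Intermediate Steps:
$F{\left(1,-1 \right)} \left(\left(5 + 3\right) - 1\right) 2 = - (\left(5 + 3\right) - 1) 2 = - (8 - 1) 2 = \left(-1\right) 7 \cdot 2 = \left(-7\right) 2 = -14$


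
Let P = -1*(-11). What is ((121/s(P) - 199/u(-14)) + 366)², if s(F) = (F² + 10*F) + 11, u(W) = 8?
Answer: 7469289/64 ≈ 1.1671e+5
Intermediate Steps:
P = 11
s(F) = 11 + F² + 10*F
((121/s(P) - 199/u(-14)) + 366)² = ((121/(11 + 11² + 10*11) - 199/8) + 366)² = ((121/(11 + 121 + 110) - 199*⅛) + 366)² = ((121/242 - 199/8) + 366)² = ((121*(1/242) - 199/8) + 366)² = ((½ - 199/8) + 366)² = (-195/8 + 366)² = (2733/8)² = 7469289/64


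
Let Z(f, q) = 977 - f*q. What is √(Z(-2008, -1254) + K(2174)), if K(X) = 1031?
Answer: 2*I*√629006 ≈ 1586.2*I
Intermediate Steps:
Z(f, q) = 977 - f*q
√(Z(-2008, -1254) + K(2174)) = √((977 - 1*(-2008)*(-1254)) + 1031) = √((977 - 2518032) + 1031) = √(-2517055 + 1031) = √(-2516024) = 2*I*√629006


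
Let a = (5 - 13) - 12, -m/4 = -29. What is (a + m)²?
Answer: 9216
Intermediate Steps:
m = 116 (m = -4*(-29) = 116)
a = -20 (a = -8 - 12 = -20)
(a + m)² = (-20 + 116)² = 96² = 9216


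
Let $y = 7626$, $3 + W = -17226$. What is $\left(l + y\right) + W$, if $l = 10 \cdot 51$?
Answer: $-9093$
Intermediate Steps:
$W = -17229$ ($W = -3 - 17226 = -17229$)
$l = 510$
$\left(l + y\right) + W = \left(510 + 7626\right) - 17229 = 8136 - 17229 = -9093$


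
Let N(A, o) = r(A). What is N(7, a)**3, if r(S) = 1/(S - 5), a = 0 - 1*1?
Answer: 1/8 ≈ 0.12500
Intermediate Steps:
a = -1 (a = 0 - 1 = -1)
r(S) = 1/(-5 + S)
N(A, o) = 1/(-5 + A)
N(7, a)**3 = (1/(-5 + 7))**3 = (1/2)**3 = 1/8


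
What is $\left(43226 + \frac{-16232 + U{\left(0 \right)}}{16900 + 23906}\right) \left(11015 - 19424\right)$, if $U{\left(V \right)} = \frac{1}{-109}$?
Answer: $- \frac{179636017701715}{494206} \approx -3.6348 \cdot 10^{8}$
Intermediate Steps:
$U{\left(V \right)} = - \frac{1}{109}$
$\left(43226 + \frac{-16232 + U{\left(0 \right)}}{16900 + 23906}\right) \left(11015 - 19424\right) = \left(43226 + \frac{-16232 - \frac{1}{109}}{16900 + 23906}\right) \left(11015 - 19424\right) = \left(43226 - \frac{1769289}{109 \cdot 40806}\right) \left(-8409\right) = \left(43226 - \frac{589763}{1482618}\right) \left(-8409\right) = \frac{64087055905}{1482618} \left(-8409\right) = - \frac{179636017701715}{494206}$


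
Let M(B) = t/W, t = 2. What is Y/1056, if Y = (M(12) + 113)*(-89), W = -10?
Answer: -4183/440 ≈ -9.5068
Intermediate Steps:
M(B) = -⅕ (M(B) = 2/(-10) = 2*(-⅒) = -⅕)
Y = -50196/5 (Y = (-⅕ + 113)*(-89) = (564/5)*(-89) = -50196/5 ≈ -10039.)
Y/1056 = -50196/5/1056 = -50196/5*1/1056 = -4183/440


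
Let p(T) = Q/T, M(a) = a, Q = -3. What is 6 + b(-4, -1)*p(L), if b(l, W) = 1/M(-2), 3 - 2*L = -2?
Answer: 33/5 ≈ 6.6000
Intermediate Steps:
L = 5/2 (L = 3/2 - ½*(-2) = 3/2 + 1 = 5/2 ≈ 2.5000)
p(T) = -3/T
b(l, W) = -½ (b(l, W) = 1/(-2) = -½)
6 + b(-4, -1)*p(L) = 6 - (-3)/(2*5/2) = 6 - (-3)*2/(2*5) = 6 - ½*(-6/5) = 6 + ⅗ = 33/5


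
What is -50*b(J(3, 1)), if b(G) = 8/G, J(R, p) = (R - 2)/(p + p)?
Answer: -800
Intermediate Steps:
J(R, p) = (-2 + R)/(2*p) (J(R, p) = (-2 + R)/((2*p)) = (-2 + R)*(1/(2*p)) = (-2 + R)/(2*p))
-50*b(J(3, 1)) = -400/((1/2)*(-2 + 3)/1) = -400/((1/2)*1*1) = -400/1/2 = -400*2 = -50*16 = -800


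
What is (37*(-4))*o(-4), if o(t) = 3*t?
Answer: 1776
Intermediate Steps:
(37*(-4))*o(-4) = (37*(-4))*(3*(-4)) = -148*(-12) = 1776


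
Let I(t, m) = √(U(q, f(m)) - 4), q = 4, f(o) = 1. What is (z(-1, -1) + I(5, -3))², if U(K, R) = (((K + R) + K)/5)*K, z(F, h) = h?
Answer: 21/5 - 8*√5/5 ≈ 0.62229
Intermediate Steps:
U(K, R) = K*(R/5 + 2*K/5) (U(K, R) = ((R + 2*K)*(⅕))*K = (R/5 + 2*K/5)*K = K*(R/5 + 2*K/5))
I(t, m) = 4*√5/5 (I(t, m) = √((⅕)*4*(1 + 2*4) - 4) = √((⅕)*4*(1 + 8) - 4) = √((⅕)*4*9 - 4) = √(36/5 - 4) = √(16/5) = 4*√5/5)
(z(-1, -1) + I(5, -3))² = (-1 + 4*√5/5)²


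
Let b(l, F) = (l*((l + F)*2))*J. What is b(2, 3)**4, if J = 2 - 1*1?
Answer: 160000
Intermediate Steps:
J = 1 (J = 2 - 1 = 1)
b(l, F) = l*(2*F + 2*l) (b(l, F) = (l*((l + F)*2))*1 = (l*((F + l)*2))*1 = (l*(2*F + 2*l))*1 = l*(2*F + 2*l))
b(2, 3)**4 = (2*2*(3 + 2))**4 = (2*2*5)**4 = 20**4 = 160000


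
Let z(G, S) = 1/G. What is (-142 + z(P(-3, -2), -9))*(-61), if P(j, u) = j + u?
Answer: 43371/5 ≈ 8674.2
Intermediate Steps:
(-142 + z(P(-3, -2), -9))*(-61) = (-142 + 1/(-3 - 2))*(-61) = (-142 + 1/(-5))*(-61) = (-142 - ⅕)*(-61) = -711/5*(-61) = 43371/5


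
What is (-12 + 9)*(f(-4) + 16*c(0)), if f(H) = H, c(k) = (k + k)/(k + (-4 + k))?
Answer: 12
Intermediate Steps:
c(k) = 2*k/(-4 + 2*k) (c(k) = (2*k)/(-4 + 2*k) = 2*k/(-4 + 2*k))
(-12 + 9)*(f(-4) + 16*c(0)) = (-12 + 9)*(-4 + 16*(0/(-2 + 0))) = -3*(-4 + 16*(0/(-2))) = -3*(-4 + 16*(0*(-½))) = -3*(-4 + 16*0) = -3*(-4 + 0) = -3*(-4) = 12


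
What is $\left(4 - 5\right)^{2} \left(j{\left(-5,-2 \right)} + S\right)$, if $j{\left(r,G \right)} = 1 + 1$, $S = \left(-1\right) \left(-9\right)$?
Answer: $11$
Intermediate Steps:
$S = 9$
$j{\left(r,G \right)} = 2$
$\left(4 - 5\right)^{2} \left(j{\left(-5,-2 \right)} + S\right) = \left(4 - 5\right)^{2} \left(2 + 9\right) = \left(-1\right)^{2} \cdot 11 = 1 \cdot 11 = 11$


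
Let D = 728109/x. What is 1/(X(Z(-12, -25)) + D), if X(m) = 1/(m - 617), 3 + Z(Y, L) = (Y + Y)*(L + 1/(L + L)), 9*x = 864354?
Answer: 70300792/529374313 ≈ 0.13280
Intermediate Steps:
x = 288118/3 (x = (⅑)*864354 = 288118/3 ≈ 96039.)
Z(Y, L) = -3 + 2*Y*(L + 1/(2*L)) (Z(Y, L) = -3 + (Y + Y)*(L + 1/(L + L)) = -3 + (2*Y)*(L + 1/(2*L)) = -3 + 2*Y*(L + 1/(2*L)))
D = 2184327/288118 (D = 728109/(288118/3) = 728109*(3/288118) = 2184327/288118 ≈ 7.5814)
X(m) = 1/(-617 + m)
1/(X(Z(-12, -25)) + D) = 1/(1/(-617 + (-3 - 12/(-25) + 2*(-25)*(-12))) + 2184327/288118) = 1/(1/(-617 + (-3 - 12*(-1/25) + 600)) + 2184327/288118) = 1/(1/(-617 + (-3 + 12/25 + 600)) + 2184327/288118) = 1/(1/(-617 + 14937/25) + 2184327/288118) = 1/(1/(-488/25) + 2184327/288118) = 1/(-25/488 + 2184327/288118) = 1/(529374313/70300792) = 70300792/529374313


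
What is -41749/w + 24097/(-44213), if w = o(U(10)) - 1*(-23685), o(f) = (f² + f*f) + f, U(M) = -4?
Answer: -2417260698/1048422869 ≈ -2.3056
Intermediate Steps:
o(f) = f + 2*f² (o(f) = (f² + f²) + f = 2*f² + f = f + 2*f²)
w = 23713 (w = -4*(1 + 2*(-4)) - 1*(-23685) = -4*(1 - 8) + 23685 = -4*(-7) + 23685 = 28 + 23685 = 23713)
-41749/w + 24097/(-44213) = -41749/23713 + 24097/(-44213) = -41749*1/23713 + 24097*(-1/44213) = -41749/23713 - 24097/44213 = -2417260698/1048422869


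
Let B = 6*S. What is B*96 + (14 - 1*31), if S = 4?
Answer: 2287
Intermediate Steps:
B = 24 (B = 6*4 = 24)
B*96 + (14 - 1*31) = 24*96 + (14 - 1*31) = 2304 + (14 - 31) = 2304 - 17 = 2287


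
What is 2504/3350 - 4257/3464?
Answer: -2793547/5802200 ≈ -0.48146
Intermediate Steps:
2504/3350 - 4257/3464 = 2504*(1/3350) - 4257*1/3464 = 1252/1675 - 4257/3464 = -2793547/5802200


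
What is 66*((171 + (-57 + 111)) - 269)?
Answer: -2904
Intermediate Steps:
66*((171 + (-57 + 111)) - 269) = 66*((171 + 54) - 269) = 66*(225 - 269) = 66*(-44) = -2904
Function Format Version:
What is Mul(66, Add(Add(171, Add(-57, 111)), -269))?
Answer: -2904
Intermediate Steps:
Mul(66, Add(Add(171, Add(-57, 111)), -269)) = Mul(66, Add(Add(171, 54), -269)) = Mul(66, Add(225, -269)) = Mul(66, -44) = -2904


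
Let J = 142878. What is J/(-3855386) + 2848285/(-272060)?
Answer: -1102010950169/104889631516 ≈ -10.506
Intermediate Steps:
J/(-3855386) + 2848285/(-272060) = 142878/(-3855386) + 2848285/(-272060) = 142878*(-1/3855386) + 2848285*(-1/272060) = -71439/1927693 - 569657/54412 = -1102010950169/104889631516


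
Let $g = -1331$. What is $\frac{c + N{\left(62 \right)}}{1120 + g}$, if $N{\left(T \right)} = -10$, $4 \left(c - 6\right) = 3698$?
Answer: $- \frac{1841}{422} \approx -4.3626$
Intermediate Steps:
$c = \frac{1861}{2}$ ($c = 6 + \frac{1}{4} \cdot 3698 = 6 + \frac{1849}{2} = \frac{1861}{2} \approx 930.5$)
$\frac{c + N{\left(62 \right)}}{1120 + g} = \frac{\frac{1861}{2} - 10}{1120 - 1331} = \frac{1841}{2 \left(-211\right)} = \frac{1841}{2} \left(- \frac{1}{211}\right) = - \frac{1841}{422}$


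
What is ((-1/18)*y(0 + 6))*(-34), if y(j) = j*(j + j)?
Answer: 136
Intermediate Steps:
y(j) = 2*j² (y(j) = j*(2*j) = 2*j²)
((-1/18)*y(0 + 6))*(-34) = ((-1/18)*(2*(0 + 6)²))*(-34) = ((-1*1/18)*(2*6²))*(-34) = -36/9*(-34) = -1/18*72*(-34) = -4*(-34) = 136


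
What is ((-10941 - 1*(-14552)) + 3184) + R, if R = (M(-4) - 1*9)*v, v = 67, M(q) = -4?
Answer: 5924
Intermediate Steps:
R = -871 (R = (-4 - 1*9)*67 = (-4 - 9)*67 = -13*67 = -871)
((-10941 - 1*(-14552)) + 3184) + R = ((-10941 - 1*(-14552)) + 3184) - 871 = ((-10941 + 14552) + 3184) - 871 = (3611 + 3184) - 871 = 6795 - 871 = 5924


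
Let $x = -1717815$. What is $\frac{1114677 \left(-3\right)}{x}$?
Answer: $\frac{1114677}{572605} \approx 1.9467$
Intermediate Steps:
$\frac{1114677 \left(-3\right)}{x} = \frac{1114677 \left(-3\right)}{-1717815} = \left(-3344031\right) \left(- \frac{1}{1717815}\right) = \frac{1114677}{572605}$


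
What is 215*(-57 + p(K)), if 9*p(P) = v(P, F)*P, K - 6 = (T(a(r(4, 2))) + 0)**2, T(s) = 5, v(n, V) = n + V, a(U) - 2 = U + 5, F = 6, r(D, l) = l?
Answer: 136310/9 ≈ 15146.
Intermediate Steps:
a(U) = 7 + U (a(U) = 2 + (U + 5) = 2 + (5 + U) = 7 + U)
v(n, V) = V + n
K = 31 (K = 6 + (5 + 0)**2 = 6 + 5**2 = 6 + 25 = 31)
p(P) = P*(6 + P)/9 (p(P) = ((6 + P)*P)/9 = (P*(6 + P))/9 = P*(6 + P)/9)
215*(-57 + p(K)) = 215*(-57 + (1/9)*31*(6 + 31)) = 215*(-57 + (1/9)*31*37) = 215*(-57 + 1147/9) = 215*(634/9) = 136310/9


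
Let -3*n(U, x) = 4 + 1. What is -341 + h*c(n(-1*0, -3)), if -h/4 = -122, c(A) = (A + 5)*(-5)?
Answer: -25423/3 ≈ -8474.3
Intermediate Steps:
n(U, x) = -5/3 (n(U, x) = -(4 + 1)/3 = -1/3*5 = -5/3)
c(A) = -25 - 5*A (c(A) = (5 + A)*(-5) = -25 - 5*A)
h = 488 (h = -4*(-122) = 488)
-341 + h*c(n(-1*0, -3)) = -341 + 488*(-25 - 5*(-5/3)) = -341 + 488*(-25 + 25/3) = -341 + 488*(-50/3) = -341 - 24400/3 = -25423/3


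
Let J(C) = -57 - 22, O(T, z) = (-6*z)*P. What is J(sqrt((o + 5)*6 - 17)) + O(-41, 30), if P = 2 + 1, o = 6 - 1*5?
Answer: -619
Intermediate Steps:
o = 1 (o = 6 - 5 = 1)
P = 3
O(T, z) = -18*z (O(T, z) = -6*z*3 = -18*z)
J(C) = -79
J(sqrt((o + 5)*6 - 17)) + O(-41, 30) = -79 - 18*30 = -79 - 540 = -619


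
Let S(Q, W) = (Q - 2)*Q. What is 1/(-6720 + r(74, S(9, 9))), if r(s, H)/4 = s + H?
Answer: -1/6172 ≈ -0.00016202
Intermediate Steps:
S(Q, W) = Q*(-2 + Q) (S(Q, W) = (-2 + Q)*Q = Q*(-2 + Q))
r(s, H) = 4*H + 4*s (r(s, H) = 4*(s + H) = 4*(H + s) = 4*H + 4*s)
1/(-6720 + r(74, S(9, 9))) = 1/(-6720 + (4*(9*(-2 + 9)) + 4*74)) = 1/(-6720 + (4*(9*7) + 296)) = 1/(-6720 + (4*63 + 296)) = 1/(-6720 + (252 + 296)) = 1/(-6720 + 548) = 1/(-6172) = -1/6172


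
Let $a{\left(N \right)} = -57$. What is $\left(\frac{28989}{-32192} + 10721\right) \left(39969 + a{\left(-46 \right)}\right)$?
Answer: $\frac{1721711099127}{4024} \approx 4.2786 \cdot 10^{8}$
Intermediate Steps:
$\left(\frac{28989}{-32192} + 10721\right) \left(39969 + a{\left(-46 \right)}\right) = \left(\frac{28989}{-32192} + 10721\right) \left(39969 - 57\right) = \left(28989 \left(- \frac{1}{32192}\right) + 10721\right) 39912 = \left(- \frac{28989}{32192} + 10721\right) 39912 = \frac{345101443}{32192} \cdot 39912 = \frac{1721711099127}{4024}$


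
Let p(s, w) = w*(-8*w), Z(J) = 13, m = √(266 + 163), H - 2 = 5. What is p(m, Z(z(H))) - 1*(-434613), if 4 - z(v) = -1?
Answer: 433261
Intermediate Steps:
H = 7 (H = 2 + 5 = 7)
z(v) = 5 (z(v) = 4 - 1*(-1) = 4 + 1 = 5)
m = √429 ≈ 20.712
p(s, w) = -8*w²
p(m, Z(z(H))) - 1*(-434613) = -8*13² - 1*(-434613) = -8*169 + 434613 = -1352 + 434613 = 433261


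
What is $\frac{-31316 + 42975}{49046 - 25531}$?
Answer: $\frac{11659}{23515} \approx 0.49581$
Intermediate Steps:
$\frac{-31316 + 42975}{49046 - 25531} = \frac{11659}{23515}$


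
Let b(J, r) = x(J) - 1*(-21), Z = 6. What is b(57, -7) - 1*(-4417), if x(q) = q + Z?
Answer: 4501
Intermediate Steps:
x(q) = 6 + q (x(q) = q + 6 = 6 + q)
b(J, r) = 27 + J (b(J, r) = (6 + J) - 1*(-21) = (6 + J) + 21 = 27 + J)
b(57, -7) - 1*(-4417) = (27 + 57) - 1*(-4417) = 84 + 4417 = 4501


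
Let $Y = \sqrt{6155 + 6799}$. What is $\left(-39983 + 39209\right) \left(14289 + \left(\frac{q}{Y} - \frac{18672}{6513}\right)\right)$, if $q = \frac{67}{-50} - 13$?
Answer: $- \frac{24005760930}{2171} + \frac{92493 \sqrt{12954}}{107950} \approx -1.1057 \cdot 10^{7}$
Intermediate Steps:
$Y = \sqrt{12954} \approx 113.82$
$q = - \frac{717}{50}$ ($q = 67 \left(- \frac{1}{50}\right) - 13 = - \frac{67}{50} - 13 = - \frac{717}{50} \approx -14.34$)
$\left(-39983 + 39209\right) \left(14289 + \left(\frac{q}{Y} - \frac{18672}{6513}\right)\right) = \left(-39983 + 39209\right) \left(14289 - \left(\frac{6224}{2171} + \frac{717 \frac{\sqrt{12954}}{12954}}{50}\right)\right) = - 774 \left(14289 - \left(\frac{6224}{2171} + \frac{717 \frac{\sqrt{12954}}{12954}}{50}\right)\right) = - 774 \left(14289 - \left(\frac{6224}{2171} + \frac{239 \sqrt{12954}}{215900}\right)\right) = - 774 \left(\frac{31015195}{2171} - \frac{239 \sqrt{12954}}{215900}\right) = - \frac{24005760930}{2171} + \frac{92493 \sqrt{12954}}{107950}$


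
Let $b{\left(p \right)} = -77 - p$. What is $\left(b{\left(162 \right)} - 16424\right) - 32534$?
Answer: $-49197$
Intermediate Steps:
$\left(b{\left(162 \right)} - 16424\right) - 32534 = \left(\left(-77 - 162\right) - 16424\right) - 32534 = \left(-239 - 16424\right) - 32534 = -16663 - 32534 = -49197$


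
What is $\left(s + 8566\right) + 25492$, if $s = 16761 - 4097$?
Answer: $46722$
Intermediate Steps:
$s = 12664$
$\left(s + 8566\right) + 25492 = \left(12664 + 8566\right) + 25492 = 21230 + 25492 = 46722$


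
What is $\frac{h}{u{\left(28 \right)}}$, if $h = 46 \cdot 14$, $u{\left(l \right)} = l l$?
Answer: $\frac{23}{28} \approx 0.82143$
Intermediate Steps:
$u{\left(l \right)} = l^{2}$
$h = 644$
$\frac{h}{u{\left(28 \right)}} = \frac{644}{28^{2}} = \frac{644}{784} = 644 \cdot \frac{1}{784} = \frac{23}{28}$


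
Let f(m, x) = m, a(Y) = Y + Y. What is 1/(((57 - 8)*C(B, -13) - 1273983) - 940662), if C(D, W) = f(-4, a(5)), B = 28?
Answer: -1/2214841 ≈ -4.5150e-7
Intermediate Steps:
a(Y) = 2*Y
C(D, W) = -4
1/(((57 - 8)*C(B, -13) - 1273983) - 940662) = 1/(((57 - 8)*(-4) - 1273983) - 940662) = 1/((49*(-4) - 1273983) - 940662) = 1/((-196 - 1273983) - 940662) = 1/(-1274179 - 940662) = 1/(-2214841) = -1/2214841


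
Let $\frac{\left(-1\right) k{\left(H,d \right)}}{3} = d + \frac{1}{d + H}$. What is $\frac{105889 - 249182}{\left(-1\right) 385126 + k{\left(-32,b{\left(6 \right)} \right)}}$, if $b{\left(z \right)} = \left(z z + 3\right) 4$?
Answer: $\frac{17768332}{47813659} \approx 0.37162$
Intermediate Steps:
$b{\left(z \right)} = 12 + 4 z^{2}$ ($b{\left(z \right)} = \left(z^{2} + 3\right) 4 = \left(3 + z^{2}\right) 4 = 12 + 4 z^{2}$)
$k{\left(H,d \right)} = - 3 d - \frac{3}{H + d}$ ($k{\left(H,d \right)} = - 3 \left(d + \frac{1}{d + H}\right) = - 3 \left(d + \frac{1}{H + d}\right) = - 3 d - \frac{3}{H + d}$)
$\frac{105889 - 249182}{\left(-1\right) 385126 + k{\left(-32,b{\left(6 \right)} \right)}} = \frac{105889 - 249182}{\left(-1\right) 385126 + \frac{3 \left(-1 - \left(12 + 4 \cdot 6^{2}\right)^{2} - - 32 \left(12 + 4 \cdot 6^{2}\right)\right)}{-32 + \left(12 + 4 \cdot 6^{2}\right)}} = - \frac{143293}{-385126 + \frac{3 \left(-1 - \left(12 + 4 \cdot 36\right)^{2} - - 32 \left(12 + 4 \cdot 36\right)\right)}{-32 + \left(12 + 4 \cdot 36\right)}} = - \frac{143293}{-385126 + \frac{3 \left(-1 - \left(12 + 144\right)^{2} - - 32 \left(12 + 144\right)\right)}{-32 + \left(12 + 144\right)}} = - \frac{143293}{-385126 + \frac{3 \left(-1 - 156^{2} - \left(-32\right) 156\right)}{-32 + 156}} = - \frac{143293}{-385126 + \frac{3 \left(-1 - 24336 + 4992\right)}{124}} = - \frac{143293}{-385126 + 3 \cdot \frac{1}{124} \left(-1 - 24336 + 4992\right)} = - \frac{143293}{-385126 + 3 \cdot \frac{1}{124} \left(-19345\right)} = - \frac{143293}{-385126 - \frac{58035}{124}} = - \frac{143293}{- \frac{47813659}{124}} = \left(-143293\right) \left(- \frac{124}{47813659}\right) = \frac{17768332}{47813659}$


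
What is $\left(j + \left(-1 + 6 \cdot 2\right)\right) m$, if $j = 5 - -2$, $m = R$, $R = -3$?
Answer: $-54$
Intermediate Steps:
$m = -3$
$j = 7$ ($j = 5 + 2 = 7$)
$\left(j + \left(-1 + 6 \cdot 2\right)\right) m = \left(7 + \left(-1 + 6 \cdot 2\right)\right) \left(-3\right) = \left(7 + \left(-1 + 12\right)\right) \left(-3\right) = \left(7 + 11\right) \left(-3\right) = 18 \left(-3\right) = -54$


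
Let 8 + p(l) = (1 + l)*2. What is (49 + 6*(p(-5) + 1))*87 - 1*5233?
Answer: -8800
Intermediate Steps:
p(l) = -6 + 2*l (p(l) = -8 + (1 + l)*2 = -8 + (2 + 2*l) = -6 + 2*l)
(49 + 6*(p(-5) + 1))*87 - 1*5233 = (49 + 6*((-6 + 2*(-5)) + 1))*87 - 1*5233 = (49 + 6*((-6 - 10) + 1))*87 - 5233 = (49 + 6*(-16 + 1))*87 - 5233 = (49 + 6*(-15))*87 - 5233 = (49 - 90)*87 - 5233 = -41*87 - 5233 = -3567 - 5233 = -8800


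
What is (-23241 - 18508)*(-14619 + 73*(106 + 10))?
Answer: 256798099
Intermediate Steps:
(-23241 - 18508)*(-14619 + 73*(106 + 10)) = -41749*(-14619 + 73*116) = -41749*(-14619 + 8468) = -41749*(-6151) = 256798099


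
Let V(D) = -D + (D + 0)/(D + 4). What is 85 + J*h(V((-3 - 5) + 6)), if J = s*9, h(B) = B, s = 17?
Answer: 238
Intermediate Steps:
V(D) = -D + D/(4 + D)
J = 153 (J = 17*9 = 153)
85 + J*h(V((-3 - 5) + 6)) = 85 + 153*(-((-3 - 5) + 6)*(3 + ((-3 - 5) + 6))/(4 + ((-3 - 5) + 6))) = 85 + 153*(-(-8 + 6)*(3 + (-8 + 6))/(4 + (-8 + 6))) = 85 + 153*(-1*(-2)*(3 - 2)/(4 - 2)) = 85 + 153*(-1*(-2)*1/2) = 85 + 153*(-1*(-2)*½*1) = 85 + 153*1 = 85 + 153 = 238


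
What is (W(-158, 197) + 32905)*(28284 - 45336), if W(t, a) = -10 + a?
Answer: -564284784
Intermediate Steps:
(W(-158, 197) + 32905)*(28284 - 45336) = ((-10 + 197) + 32905)*(28284 - 45336) = (187 + 32905)*(-17052) = 33092*(-17052) = -564284784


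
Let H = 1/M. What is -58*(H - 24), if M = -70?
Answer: 48749/35 ≈ 1392.8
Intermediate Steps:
H = -1/70 (H = 1/(-70) = -1/70 ≈ -0.014286)
-58*(H - 24) = -58*(-1/70 - 24) = -58*(-1681/70) = 48749/35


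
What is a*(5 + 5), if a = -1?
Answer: -10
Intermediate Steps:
a*(5 + 5) = -(5 + 5) = -1*10 = -10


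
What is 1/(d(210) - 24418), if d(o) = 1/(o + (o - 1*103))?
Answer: -317/7740505 ≈ -4.0953e-5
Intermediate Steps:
d(o) = 1/(-103 + 2*o) (d(o) = 1/(o + (o - 103)) = 1/(o + (-103 + o)) = 1/(-103 + 2*o))
1/(d(210) - 24418) = 1/(1/(-103 + 2*210) - 24418) = 1/(1/(-103 + 420) - 24418) = 1/(1/317 - 24418) = 1/(-7740505/317) = -317/7740505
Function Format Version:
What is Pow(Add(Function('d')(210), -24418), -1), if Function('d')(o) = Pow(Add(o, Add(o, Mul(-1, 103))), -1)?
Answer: Rational(-317, 7740505) ≈ -4.0953e-5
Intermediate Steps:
Function('d')(o) = Pow(Add(-103, Mul(2, o)), -1) (Function('d')(o) = Pow(Add(o, Add(o, -103)), -1) = Pow(Add(o, Add(-103, o)), -1) = Pow(Add(-103, Mul(2, o)), -1))
Pow(Add(Function('d')(210), -24418), -1) = Pow(Add(Pow(Add(-103, Mul(2, 210)), -1), -24418), -1) = Pow(Add(Pow(Add(-103, 420), -1), -24418), -1) = Pow(Add(Pow(317, -1), -24418), -1) = Pow(Add(Rational(1, 317), -24418), -1) = Pow(Rational(-7740505, 317), -1) = Rational(-317, 7740505)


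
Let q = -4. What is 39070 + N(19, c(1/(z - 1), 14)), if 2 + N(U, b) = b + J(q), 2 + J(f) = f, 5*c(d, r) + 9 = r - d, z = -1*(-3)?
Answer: 390629/10 ≈ 39063.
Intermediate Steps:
z = 3
c(d, r) = -9/5 - d/5 + r/5 (c(d, r) = -9/5 + (r - d)/5 = -9/5 + (-d/5 + r/5) = -9/5 - d/5 + r/5)
J(f) = -2 + f
N(U, b) = -8 + b (N(U, b) = -2 + (b + (-2 - 4)) = -2 + (b - 6) = -2 + (-6 + b) = -8 + b)
39070 + N(19, c(1/(z - 1), 14)) = 39070 + (-8 + (-9/5 - 1/(5*(3 - 1)) + (⅕)*14)) = 39070 + (-8 + (-9/5 - ⅕/2 + 14/5)) = 39070 + (-8 + (-9/5 - ⅕*½ + 14/5)) = 39070 + (-8 + (-9/5 - ⅒ + 14/5)) = 39070 + (-8 + 9/10) = 39070 - 71/10 = 390629/10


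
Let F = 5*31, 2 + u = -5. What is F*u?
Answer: -1085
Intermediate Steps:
u = -7 (u = -2 - 5 = -7)
F = 155
F*u = 155*(-7) = -1085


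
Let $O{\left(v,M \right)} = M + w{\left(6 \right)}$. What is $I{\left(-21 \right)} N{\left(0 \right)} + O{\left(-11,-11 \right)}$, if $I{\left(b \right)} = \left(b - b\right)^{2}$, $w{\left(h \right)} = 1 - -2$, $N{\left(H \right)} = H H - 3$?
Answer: $-8$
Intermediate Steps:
$N{\left(H \right)} = -3 + H^{2}$ ($N{\left(H \right)} = H^{2} - 3 = -3 + H^{2}$)
$w{\left(h \right)} = 3$ ($w{\left(h \right)} = 1 + 2 = 3$)
$I{\left(b \right)} = 0$ ($I{\left(b \right)} = 0^{2} = 0$)
$O{\left(v,M \right)} = 3 + M$ ($O{\left(v,M \right)} = M + 3 = 3 + M$)
$I{\left(-21 \right)} N{\left(0 \right)} + O{\left(-11,-11 \right)} = 0 \left(-3 + 0^{2}\right) + \left(3 - 11\right) = 0 \left(-3 + 0\right) - 8 = 0 \left(-3\right) - 8 = 0 - 8 = -8$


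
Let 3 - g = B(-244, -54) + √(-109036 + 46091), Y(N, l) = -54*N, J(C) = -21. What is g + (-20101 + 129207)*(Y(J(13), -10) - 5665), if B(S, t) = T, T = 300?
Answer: -494359583 - I*√62945 ≈ -4.9436e+8 - 250.89*I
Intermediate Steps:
B(S, t) = 300
g = -297 - I*√62945 (g = 3 - (300 + √(-109036 + 46091)) = 3 - (300 + √(-62945)) = 3 - (300 + I*√62945) = 3 + (-300 - I*√62945) = -297 - I*√62945 ≈ -297.0 - 250.89*I)
g + (-20101 + 129207)*(Y(J(13), -10) - 5665) = (-297 - I*√62945) + (-20101 + 129207)*(-54*(-21) - 5665) = (-297 - I*√62945) + 109106*(1134 - 5665) = (-297 - I*√62945) + 109106*(-4531) = (-297 - I*√62945) - 494359286 = -494359583 - I*√62945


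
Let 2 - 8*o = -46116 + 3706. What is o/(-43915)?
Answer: -10603/87830 ≈ -0.12072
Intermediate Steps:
o = 10603/2 (o = ¼ - (-46116 + 3706)/8 = ¼ - ⅛*(-42410) = ¼ + 21205/4 = 10603/2 ≈ 5301.5)
o/(-43915) = (10603/2)/(-43915) = (10603/2)*(-1/43915) = -10603/87830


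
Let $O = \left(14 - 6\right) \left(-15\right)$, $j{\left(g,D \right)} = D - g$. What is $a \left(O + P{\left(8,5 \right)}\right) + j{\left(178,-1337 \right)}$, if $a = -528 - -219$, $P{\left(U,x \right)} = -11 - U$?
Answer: $41436$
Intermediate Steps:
$O = -120$ ($O = 8 \left(-15\right) = -120$)
$a = -309$ ($a = -528 + 219 = -309$)
$a \left(O + P{\left(8,5 \right)}\right) + j{\left(178,-1337 \right)} = - 309 \left(-120 - 19\right) - 1515 = \left(-309\right) \left(-139\right) - 1515 = 42951 - 1515 = 41436$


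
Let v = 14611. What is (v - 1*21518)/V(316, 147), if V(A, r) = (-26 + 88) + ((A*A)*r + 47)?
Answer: -6907/14678941 ≈ -0.00047054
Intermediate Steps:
V(A, r) = 109 + r*A² (V(A, r) = 62 + (A²*r + 47) = 62 + (r*A² + 47) = 62 + (47 + r*A²) = 109 + r*A²)
(v - 1*21518)/V(316, 147) = (14611 - 1*21518)/(109 + 147*316²) = (14611 - 21518)/(109 + 147*99856) = -6907/(109 + 14678832) = -6907/14678941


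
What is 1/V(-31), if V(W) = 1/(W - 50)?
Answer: -81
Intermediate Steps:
V(W) = 1/(-50 + W)
1/V(-31) = 1/(1/(-50 - 31)) = 1/(1/(-81)) = 1/(-1/81) = -81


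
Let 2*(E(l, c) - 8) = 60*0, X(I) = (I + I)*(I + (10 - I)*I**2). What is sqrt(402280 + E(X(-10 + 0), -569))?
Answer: 68*sqrt(87) ≈ 634.26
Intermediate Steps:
X(I) = 2*I*(I + I**2*(10 - I)) (X(I) = (2*I)*(I + I**2*(10 - I)) = 2*I*(I + I**2*(10 - I)))
E(l, c) = 8 (E(l, c) = 8 + (60*0)/2 = 8 + (1/2)*0 = 8 + 0 = 8)
sqrt(402280 + E(X(-10 + 0), -569)) = sqrt(402280 + 8) = sqrt(402288) = 68*sqrt(87)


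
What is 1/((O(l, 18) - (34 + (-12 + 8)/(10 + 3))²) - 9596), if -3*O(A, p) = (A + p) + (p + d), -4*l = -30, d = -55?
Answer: -1014/10877521 ≈ -9.3220e-5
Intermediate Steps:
l = 15/2 (l = -¼*(-30) = 15/2 ≈ 7.5000)
O(A, p) = 55/3 - 2*p/3 - A/3 (O(A, p) = -((A + p) + (p - 55))/3 = -((A + p) + (-55 + p))/3 = -(-55 + A + 2*p)/3 = 55/3 - 2*p/3 - A/3)
1/((O(l, 18) - (34 + (-12 + 8)/(10 + 3))²) - 9596) = 1/(((55/3 - ⅔*18 - ⅓*15/2) - (34 + (-12 + 8)/(10 + 3))²) - 9596) = 1/(((55/3 - 12 - 5/2) - (34 - 4/13)²) - 9596) = 1/((23/6 - (34 - 4*1/13)²) - 9596) = 1/((23/6 - (34 - 4/13)²) - 9596) = 1/((23/6 - (438/13)²) - 9596) = 1/((23/6 - 1*191844/169) - 9596) = 1/((23/6 - 191844/169) - 9596) = 1/(-1147177/1014 - 9596) = 1/(-10877521/1014) = -1014/10877521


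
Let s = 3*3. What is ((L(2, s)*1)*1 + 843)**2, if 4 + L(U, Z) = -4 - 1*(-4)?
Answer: 703921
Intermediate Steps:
s = 9
L(U, Z) = -4 (L(U, Z) = -4 + (-4 - 1*(-4)) = -4 + (-4 + 4) = -4 + 0 = -4)
((L(2, s)*1)*1 + 843)**2 = (-4*1*1 + 843)**2 = (-4*1 + 843)**2 = (-4 + 843)**2 = 839**2 = 703921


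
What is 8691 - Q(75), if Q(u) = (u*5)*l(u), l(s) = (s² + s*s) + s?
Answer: -4238184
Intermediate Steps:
l(s) = s + 2*s² (l(s) = (s² + s²) + s = 2*s² + s = s + 2*s²)
Q(u) = 5*u²*(1 + 2*u) (Q(u) = (u*5)*(u*(1 + 2*u)) = (5*u)*(u*(1 + 2*u)) = 5*u²*(1 + 2*u))
8691 - Q(75) = 8691 - 75²*(5 + 10*75) = 8691 - 5625*(5 + 750) = 8691 - 5625*755 = 8691 - 1*4246875 = 8691 - 4246875 = -4238184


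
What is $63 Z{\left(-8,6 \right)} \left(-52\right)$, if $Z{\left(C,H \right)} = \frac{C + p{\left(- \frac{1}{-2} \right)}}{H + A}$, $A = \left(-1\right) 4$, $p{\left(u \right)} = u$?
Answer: $12285$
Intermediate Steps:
$A = -4$
$Z{\left(C,H \right)} = \frac{\frac{1}{2} + C}{-4 + H}$ ($Z{\left(C,H \right)} = \frac{C - \frac{1}{-2}}{H - 4} = \frac{C - - \frac{1}{2}}{-4 + H} = \frac{C + \frac{1}{2}}{-4 + H} = \frac{\frac{1}{2} + C}{-4 + H}$)
$63 Z{\left(-8,6 \right)} \left(-52\right) = 63 \frac{\frac{1}{2} - 8}{-4 + 6} \left(-52\right) = 63 \cdot \frac{1}{2} \left(- \frac{15}{2}\right) \left(-52\right) = 63 \left(- \frac{15}{4}\right) \left(-52\right) = \left(- \frac{945}{4}\right) \left(-52\right) = 12285$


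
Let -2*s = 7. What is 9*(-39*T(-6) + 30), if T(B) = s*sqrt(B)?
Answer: 270 + 2457*I*sqrt(6)/2 ≈ 270.0 + 3009.2*I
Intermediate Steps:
s = -7/2 (s = -1/2*7 = -7/2 ≈ -3.5000)
T(B) = -7*sqrt(B)/2
9*(-39*T(-6) + 30) = 9*(-(-273)*sqrt(-6)/2 + 30) = 9*(-(-273)*I*sqrt(6)/2 + 30) = 9*(273*I*sqrt(6)/2 + 30) = 9*(30 + 273*I*sqrt(6)/2) = 270 + 2457*I*sqrt(6)/2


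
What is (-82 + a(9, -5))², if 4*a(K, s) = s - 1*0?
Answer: 110889/16 ≈ 6930.6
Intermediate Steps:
a(K, s) = s/4 (a(K, s) = (s - 1*0)/4 = (s + 0)/4 = s/4)
(-82 + a(9, -5))² = (-82 + (¼)*(-5))² = (-82 - 5/4)² = (-333/4)² = 110889/16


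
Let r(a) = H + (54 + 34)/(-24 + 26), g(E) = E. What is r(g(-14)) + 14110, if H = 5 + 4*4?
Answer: 14175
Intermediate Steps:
H = 21 (H = 5 + 16 = 21)
r(a) = 65 (r(a) = 21 + (54 + 34)/(-24 + 26) = 21 + 88/2 = 21 + 88*(1/2) = 21 + 44 = 65)
r(g(-14)) + 14110 = 65 + 14110 = 14175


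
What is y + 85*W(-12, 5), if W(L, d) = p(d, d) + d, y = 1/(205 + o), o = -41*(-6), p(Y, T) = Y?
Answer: 383351/451 ≈ 850.00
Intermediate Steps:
o = 246
y = 1/451 (y = 1/(205 + 246) = 1/451 ≈ 0.0022173)
W(L, d) = 2*d (W(L, d) = d + d = 2*d)
y + 85*W(-12, 5) = 1/451 + 85*(2*5) = 1/451 + 85*10 = 1/451 + 850 = 383351/451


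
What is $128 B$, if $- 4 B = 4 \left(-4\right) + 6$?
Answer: $320$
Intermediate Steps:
$B = \frac{5}{2}$ ($B = - \frac{4 \left(-4\right) + 6}{4} = - \frac{-16 + 6}{4} = \left(- \frac{1}{4}\right) \left(-10\right) = \frac{5}{2} \approx 2.5$)
$128 B = 128 \cdot \frac{5}{2} = 320$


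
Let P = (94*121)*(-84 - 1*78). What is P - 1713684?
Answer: -3556272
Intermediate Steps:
P = -1842588 (P = 11374*(-84 - 78) = 11374*(-162) = -1842588)
P - 1713684 = -1842588 - 1713684 = -3556272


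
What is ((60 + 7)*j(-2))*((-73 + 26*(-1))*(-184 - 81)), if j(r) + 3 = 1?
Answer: -3515490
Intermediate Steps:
j(r) = -2 (j(r) = -3 + 1 = -2)
((60 + 7)*j(-2))*((-73 + 26*(-1))*(-184 - 81)) = ((60 + 7)*(-2))*((-73 + 26*(-1))*(-184 - 81)) = (67*(-2))*((-73 - 26)*(-265)) = -(-13266)*(-265) = -134*26235 = -3515490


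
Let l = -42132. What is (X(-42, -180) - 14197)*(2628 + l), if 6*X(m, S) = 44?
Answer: 560548592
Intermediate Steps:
X(m, S) = 22/3 (X(m, S) = (⅙)*44 = 22/3)
(X(-42, -180) - 14197)*(2628 + l) = (22/3 - 14197)*(2628 - 42132) = -42569/3*(-39504) = 560548592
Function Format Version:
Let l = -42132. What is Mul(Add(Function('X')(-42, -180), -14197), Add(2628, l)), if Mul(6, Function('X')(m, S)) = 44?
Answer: 560548592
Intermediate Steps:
Function('X')(m, S) = Rational(22, 3) (Function('X')(m, S) = Mul(Rational(1, 6), 44) = Rational(22, 3))
Mul(Add(Function('X')(-42, -180), -14197), Add(2628, l)) = Mul(Add(Rational(22, 3), -14197), Add(2628, -42132)) = Mul(Rational(-42569, 3), -39504) = 560548592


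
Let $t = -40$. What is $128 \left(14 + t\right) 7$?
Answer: $-23296$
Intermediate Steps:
$128 \left(14 + t\right) 7 = 128 \left(14 - 40\right) 7 = 128 \left(\left(-26\right) 7\right) = 128 \left(-182\right) = -23296$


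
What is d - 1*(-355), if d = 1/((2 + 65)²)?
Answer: 1593596/4489 ≈ 355.00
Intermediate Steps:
d = 1/4489 (d = 1/(67²) = 1/4489 ≈ 0.00022277)
d - 1*(-355) = 1/4489 - 1*(-355) = 1/4489 + 355 = 1593596/4489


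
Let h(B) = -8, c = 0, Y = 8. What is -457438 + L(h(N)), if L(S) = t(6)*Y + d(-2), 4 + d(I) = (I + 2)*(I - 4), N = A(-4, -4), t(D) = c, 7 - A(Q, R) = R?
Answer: -457442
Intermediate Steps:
A(Q, R) = 7 - R
t(D) = 0
N = 11 (N = 7 - 1*(-4) = 7 + 4 = 11)
d(I) = -4 + (-4 + I)*(2 + I) (d(I) = -4 + (I + 2)*(I - 4) = -4 + (2 + I)*(-4 + I) = -4 + (-4 + I)*(2 + I))
L(S) = -4 (L(S) = 0*8 + (-12 + (-2)² - 2*(-2)) = 0 + (-12 + 4 + 4) = 0 - 4 = -4)
-457438 + L(h(N)) = -457438 - 4 = -457442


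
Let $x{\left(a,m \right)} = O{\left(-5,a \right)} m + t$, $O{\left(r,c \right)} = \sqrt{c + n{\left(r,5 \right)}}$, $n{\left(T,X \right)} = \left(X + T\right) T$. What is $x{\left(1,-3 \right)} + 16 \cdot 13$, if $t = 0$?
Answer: $205$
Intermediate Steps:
$n{\left(T,X \right)} = T \left(T + X\right)$ ($n{\left(T,X \right)} = \left(T + X\right) T = T \left(T + X\right)$)
$O{\left(r,c \right)} = \sqrt{c + r \left(5 + r\right)}$ ($O{\left(r,c \right)} = \sqrt{c + r \left(r + 5\right)} = \sqrt{c + r \left(5 + r\right)}$)
$x{\left(a,m \right)} = m \sqrt{a}$ ($x{\left(a,m \right)} = \sqrt{a - 5 \left(5 - 5\right)} m + 0 = \sqrt{a - 0} m + 0 = \sqrt{a + 0} m + 0 = \sqrt{a} m + 0 = m \sqrt{a} + 0 = m \sqrt{a}$)
$x{\left(1,-3 \right)} + 16 \cdot 13 = - 3 \sqrt{1} + 16 \cdot 13 = \left(-3\right) 1 + 208 = -3 + 208 = 205$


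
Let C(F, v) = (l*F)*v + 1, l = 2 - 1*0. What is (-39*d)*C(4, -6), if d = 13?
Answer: 23829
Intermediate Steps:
l = 2 (l = 2 + 0 = 2)
C(F, v) = 1 + 2*F*v (C(F, v) = (2*F)*v + 1 = 2*F*v + 1 = 1 + 2*F*v)
(-39*d)*C(4, -6) = (-39*13)*(1 + 2*4*(-6)) = -507*(1 - 48) = -507*(-47) = 23829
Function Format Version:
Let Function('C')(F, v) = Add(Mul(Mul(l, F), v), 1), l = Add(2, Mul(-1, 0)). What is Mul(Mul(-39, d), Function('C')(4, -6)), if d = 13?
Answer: 23829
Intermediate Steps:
l = 2 (l = Add(2, 0) = 2)
Function('C')(F, v) = Add(1, Mul(2, F, v)) (Function('C')(F, v) = Add(Mul(Mul(2, F), v), 1) = Add(Mul(2, F, v), 1) = Add(1, Mul(2, F, v)))
Mul(Mul(-39, d), Function('C')(4, -6)) = Mul(Mul(-39, 13), Add(1, Mul(2, 4, -6))) = Mul(-507, Add(1, -48)) = Mul(-507, -47) = 23829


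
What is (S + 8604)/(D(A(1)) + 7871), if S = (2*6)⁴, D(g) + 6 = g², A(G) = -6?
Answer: 29340/7901 ≈ 3.7135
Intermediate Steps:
D(g) = -6 + g²
S = 20736 (S = 12⁴ = 20736)
(S + 8604)/(D(A(1)) + 7871) = (20736 + 8604)/((-6 + (-6)²) + 7871) = 29340/((-6 + 36) + 7871) = 29340/(30 + 7871) = 29340/7901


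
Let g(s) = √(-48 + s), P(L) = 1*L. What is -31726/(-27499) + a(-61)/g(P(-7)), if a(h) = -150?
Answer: 31726/27499 + 30*I*√55/11 ≈ 1.1537 + 20.226*I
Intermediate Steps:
P(L) = L
-31726/(-27499) + a(-61)/g(P(-7)) = -31726/(-27499) - 150/√(-48 - 7) = -31726*(-1/27499) - 150*(-I*√55/55) = 31726/27499 - 150*(-I*√55/55) = 31726/27499 - (-30)*I*√55/11 = 31726/27499 + 30*I*√55/11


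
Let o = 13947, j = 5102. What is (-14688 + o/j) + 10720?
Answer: -20230789/5102 ≈ -3965.3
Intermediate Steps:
(-14688 + o/j) + 10720 = (-14688 + 13947/5102) + 10720 = -74924229/5102 + 10720 = -20230789/5102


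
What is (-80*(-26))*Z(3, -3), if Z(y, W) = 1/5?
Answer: 416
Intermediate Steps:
Z(y, W) = ⅕
(-80*(-26))*Z(3, -3) = -80*(-26)*(⅕) = 2080*(⅕) = 416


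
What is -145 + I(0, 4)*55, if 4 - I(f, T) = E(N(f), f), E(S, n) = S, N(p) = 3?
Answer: -90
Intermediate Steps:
I(f, T) = 1 (I(f, T) = 4 - 1*3 = 4 - 3 = 1)
-145 + I(0, 4)*55 = -145 + 1*55 = -145 + 55 = -90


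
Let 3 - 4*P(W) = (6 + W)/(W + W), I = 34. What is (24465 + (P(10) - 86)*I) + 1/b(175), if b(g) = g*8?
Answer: 30183581/1400 ≈ 21560.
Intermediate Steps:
b(g) = 8*g
P(W) = ¾ - (6 + W)/(8*W) (P(W) = ¾ - (6 + W)/(4*(W + W)) = ¾ - (6 + W)/(4*(2*W)) = ¾ - (6 + W)*1/(2*W)/4 = ¾ - (6 + W)/(8*W))
(24465 + (P(10) - 86)*I) + 1/b(175) = (24465 + ((⅛)*(-6 + 5*10)/10 - 86)*34) + 1/(8*175) = (24465 + ((⅛)*(⅒)*(-6 + 50) - 86)*34) + 1/1400 = (24465 + ((⅛)*(⅒)*44 - 86)*34) + 1/1400 = (24465 + (11/20 - 86)*34) + 1/1400 = (24465 - 1709/20*34) + 1/1400 = (24465 - 29053/10) + 1/1400 = 215597/10 + 1/1400 = 30183581/1400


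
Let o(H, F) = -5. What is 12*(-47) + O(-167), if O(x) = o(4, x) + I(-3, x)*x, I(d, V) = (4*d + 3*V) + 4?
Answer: 84434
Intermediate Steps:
I(d, V) = 4 + 3*V + 4*d (I(d, V) = (3*V + 4*d) + 4 = 4 + 3*V + 4*d)
O(x) = -5 + x*(-8 + 3*x) (O(x) = -5 + (4 + 3*x + 4*(-3))*x = -5 + (4 + 3*x - 12)*x = -5 + (-8 + 3*x)*x = -5 + x*(-8 + 3*x))
12*(-47) + O(-167) = 12*(-47) + (-5 - 167*(-8 + 3*(-167))) = -564 + (-5 - 167*(-8 - 501)) = -564 + (-5 - 167*(-509)) = -564 + (-5 + 85003) = -564 + 84998 = 84434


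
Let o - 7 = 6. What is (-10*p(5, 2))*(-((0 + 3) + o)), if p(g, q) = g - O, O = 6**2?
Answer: -4960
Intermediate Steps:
o = 13 (o = 7 + 6 = 13)
O = 36
p(g, q) = -36 + g (p(g, q) = g - 1*36 = g - 36 = -36 + g)
(-10*p(5, 2))*(-((0 + 3) + o)) = (-10*(-36 + 5))*(-((0 + 3) + 13)) = (-10*(-31))*(-(3 + 13)) = 310*(-1*16) = 310*(-16) = -4960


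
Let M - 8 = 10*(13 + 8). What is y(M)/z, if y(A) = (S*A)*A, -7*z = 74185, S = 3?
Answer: -998004/74185 ≈ -13.453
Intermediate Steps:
z = -74185/7 (z = -⅐*74185 = -74185/7 ≈ -10598.)
M = 218 (M = 8 + 10*(13 + 8) = 8 + 10*21 = 8 + 210 = 218)
y(A) = 3*A² (y(A) = (3*A)*A = 3*A²)
y(M)/z = (3*218²)/(-74185/7) = (3*47524)*(-7/74185) = 142572*(-7/74185) = -998004/74185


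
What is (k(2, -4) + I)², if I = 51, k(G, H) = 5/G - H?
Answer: 13225/4 ≈ 3306.3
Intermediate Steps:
k(G, H) = -H + 5/G
(k(2, -4) + I)² = ((-1*(-4) + 5/2) + 51)² = ((4 + 5*(½)) + 51)² = ((4 + 5/2) + 51)² = (13/2 + 51)² = (115/2)² = 13225/4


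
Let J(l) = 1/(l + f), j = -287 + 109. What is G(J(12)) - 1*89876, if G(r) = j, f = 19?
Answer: -90054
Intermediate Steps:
j = -178
J(l) = 1/(19 + l) (J(l) = 1/(l + 19) = 1/(19 + l))
G(r) = -178
G(J(12)) - 1*89876 = -178 - 1*89876 = -178 - 89876 = -90054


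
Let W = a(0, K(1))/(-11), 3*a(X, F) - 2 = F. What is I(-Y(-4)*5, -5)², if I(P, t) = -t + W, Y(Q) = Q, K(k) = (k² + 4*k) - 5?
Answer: 26569/1089 ≈ 24.398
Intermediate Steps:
K(k) = -5 + k² + 4*k
a(X, F) = ⅔ + F/3
W = -2/33 (W = (⅔ + (-5 + 1² + 4*1)/3)/(-11) = (⅔ + (-5 + 1 + 4)/3)*(-1/11) = (⅔ + (⅓)*0)*(-1/11) = (⅔ + 0)*(-1/11) = (⅔)*(-1/11) = -2/33 ≈ -0.060606)
I(P, t) = -2/33 - t (I(P, t) = -t - 2/33 = -2/33 - t)
I(-Y(-4)*5, -5)² = (-2/33 - 1*(-5))² = (-2/33 + 5)² = (163/33)² = 26569/1089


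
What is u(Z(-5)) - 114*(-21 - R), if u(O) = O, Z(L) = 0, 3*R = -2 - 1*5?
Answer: 2128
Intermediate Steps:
R = -7/3 (R = (-2 - 1*5)/3 = (-2 - 5)/3 = (1/3)*(-7) = -7/3 ≈ -2.3333)
u(Z(-5)) - 114*(-21 - R) = 0 - 114*(-21 - 1*(-7/3)) = 0 - 114*(-21 + 7/3) = 0 - 114*(-56/3) = 0 + 2128 = 2128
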